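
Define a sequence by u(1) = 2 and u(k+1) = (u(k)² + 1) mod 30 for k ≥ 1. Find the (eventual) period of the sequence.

u(1) = 2, u(2) = 5, u(3) = 26, u(4) = 17, u(5) = 20, u(6) = 11, u(7) = 2.
The sequence repeats with period 6.

6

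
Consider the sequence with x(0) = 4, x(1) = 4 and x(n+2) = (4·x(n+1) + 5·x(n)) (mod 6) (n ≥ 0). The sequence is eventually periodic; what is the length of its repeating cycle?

Listing terms: x(0) = 4; x(1) = 4; x(2) = 0; x(3) = 2; x(4) = 2; x(5) = 0; x(6) = 4; x(7) = 4.
The sequence repeats with period 6.

6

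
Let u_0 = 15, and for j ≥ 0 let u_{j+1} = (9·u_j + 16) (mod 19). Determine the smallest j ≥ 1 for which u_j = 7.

Listing terms: u_0 = 15,  u_1 = 18,  u_2 = 7,  u_3 = 3,  u_4 = 5,  u_5 = 4,  u_6 = 14,  u_7 = 9,  u_8 = 2,  u_9 = 15.
Since u_9 = u_0 = 15, the sequence is periodic with period 9.
The value 7 first appears (with j ≥ 1) at u_2.

2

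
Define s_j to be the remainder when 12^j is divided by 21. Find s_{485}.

Listing terms: s_1 = 12, s_2 = 18, s_3 = 6, s_4 = 9, s_5 = 3, s_6 = 15, s_7 = 12.
Since s_7 = s_1 = 12, the sequence is periodic with period 6.
(485 - 1) mod 6 = 4, so s_{485} = s_5 = 3.

3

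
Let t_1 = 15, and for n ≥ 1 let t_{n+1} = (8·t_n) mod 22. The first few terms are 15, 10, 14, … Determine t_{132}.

10

We have t_1 = 15,  t_2 = 10,  t_3 = 14,  t_4 = 2,  t_5 = 16,  t_6 = 18,  t_7 = 12,  t_8 = 8,  t_9 = 20,  t_{10} = 6,  t_{11} = 4,  t_{12} = 10.
Since t_{12} = t_2 = 10, the sequence is eventually periodic: after a pre-period of length 1 it cycles with period 10.
For n ≥ 2, t_n depends only on (n - 2) mod 10. (132 - 2) mod 10 = 0, so t_{132} = t_2 = 10.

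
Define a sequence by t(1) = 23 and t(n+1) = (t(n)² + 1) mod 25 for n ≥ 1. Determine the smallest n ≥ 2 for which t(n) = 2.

4

Computing terms: t(1) = 23,  t(2) = 5,  t(3) = 1,  t(4) = 2,  t(5) = 5.
Since t(5) = t(2) = 5, the sequence is eventually periodic: after a pre-period of length 1 it cycles with period 3.
The value 2 first appears (with n ≥ 2) at t(4).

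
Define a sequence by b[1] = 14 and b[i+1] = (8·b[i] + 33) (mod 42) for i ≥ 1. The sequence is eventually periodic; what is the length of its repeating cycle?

Computing terms: b[1] = 14, b[2] = 19, b[3] = 17, b[4] = 1, b[5] = 41, b[6] = 25, b[7] = 23, b[8] = 7, b[9] = 5, b[10] = 31, b[11] = 29, b[12] = 13, b[13] = 11, b[14] = 37, b[15] = 35, b[16] = 19.
Since b[16] = b[2] = 19, the sequence is eventually periodic: after a pre-period of length 1 it cycles with period 14.

14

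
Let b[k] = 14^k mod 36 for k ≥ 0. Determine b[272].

16

Listing terms: b[0] = 1; b[1] = 14; b[2] = 16; b[3] = 8; b[4] = 4; b[5] = 20; b[6] = 28; b[7] = 32; b[8] = 16.
Since b[8] = b[2] = 16, the sequence is eventually periodic: after a pre-period of length 2 it cycles with period 6.
For k ≥ 2, b[k] depends only on (k - 2) mod 6. (272 - 2) mod 6 = 0, so b[272] = b[2] = 16.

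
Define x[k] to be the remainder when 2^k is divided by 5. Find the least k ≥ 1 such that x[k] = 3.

3

Computing terms: x[0] = 1,  x[1] = 2,  x[2] = 4,  x[3] = 3,  x[4] = 1.
The sequence repeats with period 4.
The value 3 first appears (with k ≥ 1) at x[3].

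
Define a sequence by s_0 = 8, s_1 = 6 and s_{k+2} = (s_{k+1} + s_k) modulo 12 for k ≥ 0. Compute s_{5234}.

2

Listing terms: s_0 = 8; s_1 = 6; s_2 = 2; s_3 = 8; s_4 = 10; s_5 = 6; s_6 = 4; s_7 = 10; s_8 = 2; s_9 = 0; s_{10} = 2; s_{11} = 2; s_{12} = 4; s_{13} = 6; s_{14} = 10; s_{15} = 4; s_{16} = 2; s_{17} = 6; s_{18} = 8; s_{19} = 2; s_{20} = 10; s_{21} = 0; s_{22} = 10; s_{23} = 10; s_{24} = 8; s_{25} = 6.
Since (s_{24}, s_{25}) = (s_0, s_1) = (8, 6) (two consecutive terms determine the rest), the sequence is periodic with period 24.
(5234 - 0) mod 24 = 2, so s_{5234} = s_2 = 2.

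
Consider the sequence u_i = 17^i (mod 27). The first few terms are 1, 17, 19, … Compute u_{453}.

We have u_0 = 1, u_1 = 17, u_2 = 19, u_3 = 26, u_4 = 10, u_5 = 8, u_6 = 1.
Since u_6 = u_0 = 1, the sequence is periodic with period 6.
So u_{453} = u_{0 + ((453-0) mod 6)} = u_3 = 26.

26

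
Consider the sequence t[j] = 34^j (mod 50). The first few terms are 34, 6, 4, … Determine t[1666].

Computing terms: t[1] = 34, t[2] = 6, t[3] = 4, t[4] = 36, t[5] = 24, t[6] = 16, t[7] = 44, t[8] = 46, t[9] = 14, t[10] = 26, t[11] = 34.
Since t[11] = t[1] = 34, the sequence is periodic with period 10.
(1666 - 1) mod 10 = 5, so t[1666] = t[6] = 16.

16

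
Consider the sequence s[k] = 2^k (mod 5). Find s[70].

We have s[1] = 2; s[2] = 4; s[3] = 3; s[4] = 1; s[5] = 2.
The sequence repeats with period 4.
So s[70] = s[1 + ((70-1) mod 4)] = s[2] = 4.

4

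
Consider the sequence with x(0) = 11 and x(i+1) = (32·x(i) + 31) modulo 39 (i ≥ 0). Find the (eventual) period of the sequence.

12

Computing terms: x(0) = 11,  x(1) = 32,  x(2) = 2,  x(3) = 17,  x(4) = 29,  x(5) = 23,  x(6) = 26,  x(7) = 5,  x(8) = 35,  x(9) = 20,  x(10) = 8,  x(11) = 14,  x(12) = 11.
The sequence repeats with period 12.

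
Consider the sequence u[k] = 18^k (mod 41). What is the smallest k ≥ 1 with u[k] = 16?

4

Computing terms: u[0] = 1; u[1] = 18; u[2] = 37; u[3] = 10; u[4] = 16; u[5] = 1.
Since u[5] = u[0] = 1, the sequence is periodic with period 5.
The value 16 first appears (with k ≥ 1) at u[4].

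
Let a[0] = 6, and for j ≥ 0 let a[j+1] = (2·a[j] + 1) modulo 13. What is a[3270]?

5

Computing terms: a[0] = 6; a[1] = 0; a[2] = 1; a[3] = 3; a[4] = 7; a[5] = 2; a[6] = 5; a[7] = 11; a[8] = 10; a[9] = 8; a[10] = 4; a[11] = 9; a[12] = 6.
Since a[12] = a[0] = 6, the sequence is periodic with period 12.
So a[3270] = a[0 + ((3270-0) mod 12)] = a[6] = 5.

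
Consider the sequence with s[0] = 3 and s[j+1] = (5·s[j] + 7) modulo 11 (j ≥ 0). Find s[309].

8

Listing terms: s[0] = 3, s[1] = 0, s[2] = 7, s[3] = 9, s[4] = 8, s[5] = 3.
The sequence repeats with period 5.
(309 - 0) mod 5 = 4, so s[309] = s[4] = 8.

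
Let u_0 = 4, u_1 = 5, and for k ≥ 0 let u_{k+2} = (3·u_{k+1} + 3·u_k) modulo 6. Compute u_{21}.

0

Computing terms: u_0 = 4,  u_1 = 5,  u_2 = 3,  u_3 = 0,  u_4 = 3,  u_5 = 3,  u_6 = 0.
Since (u_5, u_6) = (u_2, u_3) = (3, 0) (two consecutive terms determine the rest), the sequence is eventually periodic: after a pre-period of length 2 it cycles with period 3.
For k ≥ 2, u_k depends only on (k - 2) mod 3. (21 - 2) mod 3 = 1, so u_{21} = u_3 = 0.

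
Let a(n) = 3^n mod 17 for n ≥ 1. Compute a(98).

9

Computing terms: a(1) = 3; a(2) = 9; a(3) = 10; a(4) = 13; a(5) = 5; a(6) = 15; a(7) = 11; a(8) = 16; a(9) = 14; a(10) = 8; a(11) = 7; a(12) = 4; a(13) = 12; a(14) = 2; a(15) = 6; a(16) = 1; a(17) = 3.
Since a(17) = a(1) = 3, the sequence is periodic with period 16.
So a(98) = a(1 + ((98-1) mod 16)) = a(2) = 9.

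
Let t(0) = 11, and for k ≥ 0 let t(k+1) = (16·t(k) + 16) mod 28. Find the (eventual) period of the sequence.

Computing terms: t(0) = 11; t(1) = 24; t(2) = 8; t(3) = 4; t(4) = 24.
Since t(4) = t(1) = 24, the sequence is eventually periodic: after a pre-period of length 1 it cycles with period 3.

3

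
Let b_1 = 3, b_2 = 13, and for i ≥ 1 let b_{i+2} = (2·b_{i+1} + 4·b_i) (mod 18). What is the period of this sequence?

b_1 = 3; b_2 = 13; b_3 = 2; b_4 = 2; b_5 = 12; b_6 = 14; b_7 = 4; b_8 = 10; b_9 = 0; b_{10} = 4; b_{11} = 8; b_{12} = 14; b_{13} = 6; b_{14} = 14; b_{15} = 16; b_{16} = 16; b_{17} = 6; b_{18} = 4; b_{19} = 14; b_{20} = 8; b_{21} = 0; b_{22} = 14; b_{23} = 10; b_{24} = 4; b_{25} = 12; b_{26} = 4; b_{27} = 2; b_{28} = 2.
Since (b_{27}, b_{28}) = (b_3, b_4) = (2, 2) (two consecutive terms determine the rest), the sequence is eventually periodic: after a pre-period of length 2 it cycles with period 24.

24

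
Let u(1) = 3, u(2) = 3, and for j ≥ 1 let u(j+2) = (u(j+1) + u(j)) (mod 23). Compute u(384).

Computing terms: u(1) = 3, u(2) = 3, u(3) = 6, u(4) = 9, u(5) = 15, u(6) = 1, u(7) = 16, u(8) = 17, u(9) = 10, u(10) = 4, u(11) = 14, u(12) = 18, u(13) = 9, u(14) = 4, u(15) = 13, u(16) = 17, u(17) = 7, u(18) = 1, u(19) = 8, u(20) = 9, u(21) = 17, u(22) = 3, u(23) = 20, u(24) = 0, u(25) = 20, u(26) = 20, u(27) = 17, u(28) = 14, u(29) = 8, u(30) = 22, u(31) = 7, u(32) = 6, u(33) = 13, u(34) = 19, u(35) = 9, u(36) = 5, u(37) = 14, u(38) = 19, u(39) = 10, u(40) = 6, u(41) = 16, u(42) = 22, u(43) = 15, u(44) = 14, u(45) = 6, u(46) = 20, u(47) = 3, u(48) = 0, u(49) = 3, u(50) = 3.
The sequence repeats with period 48.
So u(384) = u(1 + ((384-1) mod 48)) = u(48) = 0.

0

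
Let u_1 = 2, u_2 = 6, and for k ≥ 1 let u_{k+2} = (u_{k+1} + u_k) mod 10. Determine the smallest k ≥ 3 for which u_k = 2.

5

Listing terms: u_1 = 2, u_2 = 6, u_3 = 8, u_4 = 4, u_5 = 2, u_6 = 6.
Since (u_5, u_6) = (u_1, u_2) = (2, 6) (two consecutive terms determine the rest), the sequence is periodic with period 4.
The value 2 next appears (with k ≥ 3) at u_5.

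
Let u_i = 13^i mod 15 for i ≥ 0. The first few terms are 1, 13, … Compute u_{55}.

7

Computing terms: u_0 = 1, u_1 = 13, u_2 = 4, u_3 = 7, u_4 = 1.
The sequence repeats with period 4.
(55 - 0) mod 4 = 3, so u_{55} = u_3 = 7.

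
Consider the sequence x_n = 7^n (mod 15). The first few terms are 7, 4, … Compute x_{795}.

13

Computing terms: x_1 = 7; x_2 = 4; x_3 = 13; x_4 = 1; x_5 = 7.
Since x_5 = x_1 = 7, the sequence is periodic with period 4.
(795 - 1) mod 4 = 2, so x_{795} = x_3 = 13.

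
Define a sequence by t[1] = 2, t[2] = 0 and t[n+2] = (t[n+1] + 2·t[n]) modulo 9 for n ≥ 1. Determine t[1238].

Computing terms: t[1] = 2, t[2] = 0, t[3] = 4, t[4] = 4, t[5] = 3, t[6] = 2, t[7] = 8, t[8] = 3, t[9] = 1, t[10] = 7, t[11] = 0, t[12] = 5, t[13] = 5, t[14] = 6, t[15] = 7, t[16] = 1, t[17] = 6, t[18] = 8, t[19] = 2, t[20] = 0.
The sequence repeats with period 18.
So t[1238] = t[1 + ((1238-1) mod 18)] = t[14] = 6.

6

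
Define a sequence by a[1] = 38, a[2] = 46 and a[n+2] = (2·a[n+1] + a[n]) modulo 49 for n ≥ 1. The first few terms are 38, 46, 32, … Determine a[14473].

Listing terms: a[1] = 38, a[2] = 46, a[3] = 32, a[4] = 12, a[5] = 7, a[6] = 26, a[7] = 10, a[8] = 46, a[9] = 4, a[10] = 5, a[11] = 14, a[12] = 33, a[13] = 31, a[14] = 46, a[15] = 25, a[16] = 47, a[17] = 21, a[18] = 40, a[19] = 3, a[20] = 46, a[21] = 46, a[22] = 40, a[23] = 28, a[24] = 47, a[25] = 24, a[26] = 46, a[27] = 18, a[28] = 33, a[29] = 35, a[30] = 5, a[31] = 45, a[32] = 46, a[33] = 39, a[34] = 26, a[35] = 42, a[36] = 12, a[37] = 17, a[38] = 46, a[39] = 11, a[40] = 19, a[41] = 0, a[42] = 19, a[43] = 38, a[44] = 46.
Since (a[43], a[44]) = (a[1], a[2]) = (38, 46) (two consecutive terms determine the rest), the sequence is periodic with period 42.
So a[14473] = a[1 + ((14473-1) mod 42)] = a[25] = 24.

24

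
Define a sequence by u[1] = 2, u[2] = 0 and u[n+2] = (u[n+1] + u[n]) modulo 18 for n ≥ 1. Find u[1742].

0

Listing terms: u[1] = 2, u[2] = 0, u[3] = 2, u[4] = 2, u[5] = 4, u[6] = 6, u[7] = 10, u[8] = 16, u[9] = 8, u[10] = 6, u[11] = 14, u[12] = 2, u[13] = 16, u[14] = 0, u[15] = 16, u[16] = 16, u[17] = 14, u[18] = 12, u[19] = 8, u[20] = 2, u[21] = 10, u[22] = 12, u[23] = 4, u[24] = 16, u[25] = 2, u[26] = 0.
The sequence repeats with period 24.
(1742 - 1) mod 24 = 13, so u[1742] = u[14] = 0.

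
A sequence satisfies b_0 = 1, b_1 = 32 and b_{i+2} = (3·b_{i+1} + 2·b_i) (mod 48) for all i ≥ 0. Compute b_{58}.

Listing terms: b_0 = 1, b_1 = 32, b_2 = 2, b_3 = 22, b_4 = 22, b_5 = 14, b_6 = 38, b_7 = 46, b_8 = 22, b_9 = 14.
Since (b_8, b_9) = (b_4, b_5) = (22, 14) (two consecutive terms determine the rest), the sequence is eventually periodic: after a pre-period of length 4 it cycles with period 4.
For i ≥ 4, b_i depends only on (i - 4) mod 4. (58 - 4) mod 4 = 2, so b_{58} = b_6 = 38.

38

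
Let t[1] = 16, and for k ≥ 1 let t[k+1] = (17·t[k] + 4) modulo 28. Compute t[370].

t[1] = 16,  t[2] = 24,  t[3] = 20,  t[4] = 8,  t[5] = 0,  t[6] = 4,  t[7] = 16.
Since t[7] = t[1] = 16, the sequence is periodic with period 6.
(370 - 1) mod 6 = 3, so t[370] = t[4] = 8.

8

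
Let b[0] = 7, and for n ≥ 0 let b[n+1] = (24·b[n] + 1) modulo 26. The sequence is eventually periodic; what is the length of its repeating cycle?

Computing terms: b[0] = 7; b[1] = 13; b[2] = 1; b[3] = 25; b[4] = 3; b[5] = 21; b[6] = 11; b[7] = 5; b[8] = 17; b[9] = 19; b[10] = 15; b[11] = 23; b[12] = 7.
The sequence repeats with period 12.

12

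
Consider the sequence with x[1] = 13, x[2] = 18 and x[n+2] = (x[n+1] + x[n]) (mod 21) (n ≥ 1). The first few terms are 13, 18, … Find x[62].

We have x[1] = 13; x[2] = 18; x[3] = 10; x[4] = 7; x[5] = 17; x[6] = 3; x[7] = 20; x[8] = 2; x[9] = 1; x[10] = 3; x[11] = 4; x[12] = 7; x[13] = 11; x[14] = 18; x[15] = 8; x[16] = 5; x[17] = 13; x[18] = 18.
Since (x[17], x[18]) = (x[1], x[2]) = (13, 18) (two consecutive terms determine the rest), the sequence is periodic with period 16.
So x[62] = x[1 + ((62-1) mod 16)] = x[14] = 18.

18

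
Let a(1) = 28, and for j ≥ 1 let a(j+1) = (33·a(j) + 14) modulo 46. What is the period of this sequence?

22

Listing terms: a(1) = 28,  a(2) = 18,  a(3) = 10,  a(4) = 22,  a(5) = 4,  a(6) = 8,  a(7) = 2,  a(8) = 34,  a(9) = 32,  a(10) = 12,  a(11) = 42,  a(12) = 20,  a(13) = 30,  a(14) = 38,  a(15) = 26,  a(16) = 44,  a(17) = 40,  a(18) = 0,  a(19) = 14,  a(20) = 16,  a(21) = 36,  a(22) = 6,  a(23) = 28.
The sequence repeats with period 22.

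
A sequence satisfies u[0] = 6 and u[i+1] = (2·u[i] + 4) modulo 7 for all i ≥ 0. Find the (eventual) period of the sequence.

We have u[0] = 6,  u[1] = 2,  u[2] = 1,  u[3] = 6.
Since u[3] = u[0] = 6, the sequence is periodic with period 3.

3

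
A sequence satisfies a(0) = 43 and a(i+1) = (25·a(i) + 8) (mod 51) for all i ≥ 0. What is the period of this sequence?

Listing terms: a(0) = 43; a(1) = 12; a(2) = 2; a(3) = 7; a(4) = 30; a(5) = 44; a(6) = 37; a(7) = 15; a(8) = 26; a(9) = 46; a(10) = 36; a(11) = 41; a(12) = 13; a(13) = 27; a(14) = 20; a(15) = 49; a(16) = 9; a(17) = 29; a(18) = 19; a(19) = 24; a(20) = 47; a(21) = 10; a(22) = 3; a(23) = 32; a(24) = 43.
The sequence repeats with period 24.

24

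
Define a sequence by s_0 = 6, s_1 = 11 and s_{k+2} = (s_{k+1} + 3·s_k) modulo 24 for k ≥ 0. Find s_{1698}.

14

We have s_0 = 6,  s_1 = 11,  s_2 = 5,  s_3 = 14,  s_4 = 5,  s_5 = 23,  s_6 = 14,  s_7 = 11,  s_8 = 5.
Since (s_7, s_8) = (s_1, s_2) = (11, 5) (two consecutive terms determine the rest), the sequence is eventually periodic: after a pre-period of length 1 it cycles with period 6.
For k ≥ 1, s_k depends only on (k - 1) mod 6. (1698 - 1) mod 6 = 5, so s_{1698} = s_6 = 14.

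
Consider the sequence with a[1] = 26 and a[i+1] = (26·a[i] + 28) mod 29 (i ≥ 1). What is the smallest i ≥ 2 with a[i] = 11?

8

Computing terms: a[1] = 26,  a[2] = 8,  a[3] = 4,  a[4] = 16,  a[5] = 9,  a[6] = 1,  a[7] = 25,  a[8] = 11,  a[9] = 24,  a[10] = 14,  a[11] = 15,  a[12] = 12,  a[13] = 21,  a[14] = 23,  a[15] = 17,  a[16] = 6,  a[17] = 10,  a[18] = 27,  a[19] = 5,  a[20] = 13,  a[21] = 18,  a[22] = 3,  a[23] = 19,  a[24] = 0,  a[25] = 28,  a[26] = 2,  a[27] = 22,  a[28] = 20,  a[29] = 26.
Since a[29] = a[1] = 26, the sequence is periodic with period 28.
The value 11 first appears (with i ≥ 2) at a[8].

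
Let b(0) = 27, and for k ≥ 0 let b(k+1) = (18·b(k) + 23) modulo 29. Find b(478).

21

Listing terms: b(0) = 27; b(1) = 16; b(2) = 21; b(3) = 24; b(4) = 20; b(5) = 6; b(6) = 15; b(7) = 3; b(8) = 19; b(9) = 17; b(10) = 10; b(11) = 0; b(12) = 23; b(13) = 2; b(14) = 1; b(15) = 12; b(16) = 7; b(17) = 4; b(18) = 8; b(19) = 22; b(20) = 13; b(21) = 25; b(22) = 9; b(23) = 11; b(24) = 18; b(25) = 28; b(26) = 5; b(27) = 26; b(28) = 27.
Since b(28) = b(0) = 27, the sequence is periodic with period 28.
So b(478) = b(0 + ((478-0) mod 28)) = b(2) = 21.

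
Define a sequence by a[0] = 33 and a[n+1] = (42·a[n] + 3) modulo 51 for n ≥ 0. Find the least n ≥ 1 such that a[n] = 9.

We have a[0] = 33, a[1] = 12, a[2] = 48, a[3] = 30, a[4] = 39, a[5] = 9, a[6] = 24, a[7] = 42, a[8] = 33.
The sequence repeats with period 8.
The value 9 first appears (with n ≥ 1) at a[5].

5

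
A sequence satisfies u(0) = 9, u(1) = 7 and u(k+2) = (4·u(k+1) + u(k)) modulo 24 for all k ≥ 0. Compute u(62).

5

Computing terms: u(0) = 9, u(1) = 7, u(2) = 13, u(3) = 11, u(4) = 9, u(5) = 23, u(6) = 5, u(7) = 19, u(8) = 9, u(9) = 7.
Since (u(8), u(9)) = (u(0), u(1)) = (9, 7) (two consecutive terms determine the rest), the sequence is periodic with period 8.
So u(62) = u(0 + ((62-0) mod 8)) = u(6) = 5.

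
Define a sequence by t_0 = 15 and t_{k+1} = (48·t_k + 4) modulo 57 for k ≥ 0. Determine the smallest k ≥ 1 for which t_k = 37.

7

Computing terms: t_0 = 15,  t_1 = 40,  t_2 = 43,  t_3 = 16,  t_4 = 31,  t_5 = 10,  t_6 = 28,  t_7 = 37,  t_8 = 13,  t_9 = 1,  t_{10} = 52,  t_{11} = 49,  t_{12} = 19,  t_{13} = 4,  t_{14} = 25,  t_{15} = 7,  t_{16} = 55,  t_{17} = 22,  t_{18} = 34,  t_{19} = 40.
Since t_{19} = t_1 = 40, the sequence is eventually periodic: after a pre-period of length 1 it cycles with period 18.
The value 37 first appears (with k ≥ 1) at t_7.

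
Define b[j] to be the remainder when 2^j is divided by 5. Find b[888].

1

Computing terms: b[0] = 1; b[1] = 2; b[2] = 4; b[3] = 3; b[4] = 1.
The sequence repeats with period 4.
(888 - 0) mod 4 = 0, so b[888] = b[0] = 1.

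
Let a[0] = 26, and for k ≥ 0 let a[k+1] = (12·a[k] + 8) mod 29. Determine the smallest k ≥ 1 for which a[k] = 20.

2

We have a[0] = 26; a[1] = 1; a[2] = 20; a[3] = 16; a[4] = 26.
Since a[4] = a[0] = 26, the sequence is periodic with period 4.
The value 20 first appears (with k ≥ 1) at a[2].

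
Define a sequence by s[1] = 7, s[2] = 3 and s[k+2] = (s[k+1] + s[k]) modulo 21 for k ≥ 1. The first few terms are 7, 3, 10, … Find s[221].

Listing terms: s[1] = 7, s[2] = 3, s[3] = 10, s[4] = 13, s[5] = 2, s[6] = 15, s[7] = 17, s[8] = 11, s[9] = 7, s[10] = 18, s[11] = 4, s[12] = 1, s[13] = 5, s[14] = 6, s[15] = 11, s[16] = 17, s[17] = 7, s[18] = 3.
The sequence repeats with period 16.
(221 - 1) mod 16 = 12, so s[221] = s[13] = 5.

5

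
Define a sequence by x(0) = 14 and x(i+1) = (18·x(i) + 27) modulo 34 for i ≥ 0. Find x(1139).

31

Computing terms: x(0) = 14,  x(1) = 7,  x(2) = 17,  x(3) = 27,  x(4) = 3,  x(5) = 13,  x(6) = 23,  x(7) = 33,  x(8) = 9,  x(9) = 19,  x(10) = 29,  x(11) = 5,  x(12) = 15,  x(13) = 25,  x(14) = 1,  x(15) = 11,  x(16) = 21,  x(17) = 31,  x(18) = 7.
Since x(18) = x(1) = 7, the sequence is eventually periodic: after a pre-period of length 1 it cycles with period 17.
For i ≥ 1, x(i) depends only on (i - 1) mod 17. (1139 - 1) mod 17 = 16, so x(1139) = x(17) = 31.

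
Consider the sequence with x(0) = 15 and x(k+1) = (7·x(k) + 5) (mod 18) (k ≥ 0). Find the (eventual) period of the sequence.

Listing terms: x(0) = 15,  x(1) = 2,  x(2) = 1,  x(3) = 12,  x(4) = 17,  x(5) = 16,  x(6) = 9,  x(7) = 14,  x(8) = 13,  x(9) = 6,  x(10) = 11,  x(11) = 10,  x(12) = 3,  x(13) = 8,  x(14) = 7,  x(15) = 0,  x(16) = 5,  x(17) = 4,  x(18) = 15.
Since x(18) = x(0) = 15, the sequence is periodic with period 18.

18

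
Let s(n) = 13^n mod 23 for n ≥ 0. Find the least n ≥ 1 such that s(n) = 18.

Computing terms: s(0) = 1,  s(1) = 13,  s(2) = 8,  s(3) = 12,  s(4) = 18,  s(5) = 4,  s(6) = 6,  s(7) = 9,  s(8) = 2,  s(9) = 3,  s(10) = 16,  s(11) = 1.
The sequence repeats with period 11.
The value 18 first appears (with n ≥ 1) at s(4).

4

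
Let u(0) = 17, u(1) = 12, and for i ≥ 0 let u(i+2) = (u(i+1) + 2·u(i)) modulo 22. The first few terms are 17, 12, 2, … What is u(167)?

20

Listing terms: u(0) = 17, u(1) = 12, u(2) = 2, u(3) = 4, u(4) = 8, u(5) = 16, u(6) = 10, u(7) = 20, u(8) = 18, u(9) = 14, u(10) = 6, u(11) = 12, u(12) = 2.
Since (u(11), u(12)) = (u(1), u(2)) = (12, 2) (two consecutive terms determine the rest), the sequence is eventually periodic: after a pre-period of length 1 it cycles with period 10.
For i ≥ 1, u(i) depends only on (i - 1) mod 10. (167 - 1) mod 10 = 6, so u(167) = u(7) = 20.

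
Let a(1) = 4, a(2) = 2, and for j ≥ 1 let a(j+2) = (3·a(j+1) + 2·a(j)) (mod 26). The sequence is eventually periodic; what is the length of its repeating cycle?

Computing terms: a(1) = 4; a(2) = 2; a(3) = 14; a(4) = 20; a(5) = 10; a(6) = 18; a(7) = 22; a(8) = 24; a(9) = 12; a(10) = 6; a(11) = 16; a(12) = 8; a(13) = 4; a(14) = 2.
The sequence repeats with period 12.

12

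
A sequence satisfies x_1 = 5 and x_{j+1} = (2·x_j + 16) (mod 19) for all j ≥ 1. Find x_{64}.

Listing terms: x_1 = 5; x_2 = 7; x_3 = 11; x_4 = 0; x_5 = 16; x_6 = 10; x_7 = 17; x_8 = 12; x_9 = 2; x_{10} = 1; x_{11} = 18; x_{12} = 14; x_{13} = 6; x_{14} = 9; x_{15} = 15; x_{16} = 8; x_{17} = 13; x_{18} = 4; x_{19} = 5.
Since x_{19} = x_1 = 5, the sequence is periodic with period 18.
(64 - 1) mod 18 = 9, so x_{64} = x_{10} = 1.

1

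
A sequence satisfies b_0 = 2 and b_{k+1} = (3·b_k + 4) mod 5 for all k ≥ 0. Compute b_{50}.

We have b_0 = 2,  b_1 = 0,  b_2 = 4,  b_3 = 1,  b_4 = 2.
The sequence repeats with period 4.
(50 - 0) mod 4 = 2, so b_{50} = b_2 = 4.

4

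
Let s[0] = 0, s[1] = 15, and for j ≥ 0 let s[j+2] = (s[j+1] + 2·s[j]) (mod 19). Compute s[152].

Listing terms: s[0] = 0,  s[1] = 15,  s[2] = 15,  s[3] = 7,  s[4] = 18,  s[5] = 13,  s[6] = 11,  s[7] = 18,  s[8] = 2,  s[9] = 0,  s[10] = 4,  s[11] = 4,  s[12] = 12,  s[13] = 1,  s[14] = 6,  s[15] = 8,  s[16] = 1,  s[17] = 17,  s[18] = 0,  s[19] = 15.
The sequence repeats with period 18.
So s[152] = s[0 + ((152-0) mod 18)] = s[8] = 2.

2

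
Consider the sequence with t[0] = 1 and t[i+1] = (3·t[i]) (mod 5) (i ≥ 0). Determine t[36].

1

We have t[0] = 1, t[1] = 3, t[2] = 4, t[3] = 2, t[4] = 1.
Since t[4] = t[0] = 1, the sequence is periodic with period 4.
So t[36] = t[0 + ((36-0) mod 4)] = t[0] = 1.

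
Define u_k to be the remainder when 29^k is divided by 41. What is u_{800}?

1

Listing terms: u_1 = 29, u_2 = 21, u_3 = 35, u_4 = 31, u_5 = 38, u_6 = 36, u_7 = 19, u_8 = 18, u_9 = 30, u_{10} = 9, u_{11} = 15, u_{12} = 25, u_{13} = 28, u_{14} = 33, u_{15} = 14, u_{16} = 37, u_{17} = 7, u_{18} = 39, u_{19} = 24, u_{20} = 40, u_{21} = 12, u_{22} = 20, u_{23} = 6, u_{24} = 10, u_{25} = 3, u_{26} = 5, u_{27} = 22, u_{28} = 23, u_{29} = 11, u_{30} = 32, u_{31} = 26, u_{32} = 16, u_{33} = 13, u_{34} = 8, u_{35} = 27, u_{36} = 4, u_{37} = 34, u_{38} = 2, u_{39} = 17, u_{40} = 1, u_{41} = 29.
The sequence repeats with period 40.
(800 - 1) mod 40 = 39, so u_{800} = u_{40} = 1.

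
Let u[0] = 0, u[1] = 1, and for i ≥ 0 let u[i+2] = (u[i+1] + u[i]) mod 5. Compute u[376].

u[0] = 0, u[1] = 1, u[2] = 1, u[3] = 2, u[4] = 3, u[5] = 0, u[6] = 3, u[7] = 3, u[8] = 1, u[9] = 4, u[10] = 0, u[11] = 4, u[12] = 4, u[13] = 3, u[14] = 2, u[15] = 0, u[16] = 2, u[17] = 2, u[18] = 4, u[19] = 1, u[20] = 0, u[21] = 1.
The sequence repeats with period 20.
So u[376] = u[0 + ((376-0) mod 20)] = u[16] = 2.

2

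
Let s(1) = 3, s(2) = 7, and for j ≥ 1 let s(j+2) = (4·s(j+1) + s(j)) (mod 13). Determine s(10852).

6

Listing terms: s(1) = 3,  s(2) = 7,  s(3) = 5,  s(4) = 1,  s(5) = 9,  s(6) = 11,  s(7) = 1,  s(8) = 2,  s(9) = 9,  s(10) = 12,  s(11) = 5,  s(12) = 6,  s(13) = 3,  s(14) = 5,  s(15) = 10,  s(16) = 6,  s(17) = 8,  s(18) = 12,  s(19) = 4,  s(20) = 2,  s(21) = 12,  s(22) = 11,  s(23) = 4,  s(24) = 1,  s(25) = 8,  s(26) = 7,  s(27) = 10,  s(28) = 8,  s(29) = 3,  s(30) = 7.
Since (s(29), s(30)) = (s(1), s(2)) = (3, 7) (two consecutive terms determine the rest), the sequence is periodic with period 28.
(10852 - 1) mod 28 = 15, so s(10852) = s(16) = 6.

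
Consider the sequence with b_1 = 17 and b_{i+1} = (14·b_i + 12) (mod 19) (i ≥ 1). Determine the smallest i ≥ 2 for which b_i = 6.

b_1 = 17; b_2 = 3; b_3 = 16; b_4 = 8; b_5 = 10; b_6 = 0; b_7 = 12; b_8 = 9; b_9 = 5; b_{10} = 6; b_{11} = 1; b_{12} = 7; b_{13} = 15; b_{14} = 13; b_{15} = 4; b_{16} = 11; b_{17} = 14; b_{18} = 18; b_{19} = 17.
The sequence repeats with period 18.
The value 6 first appears (with i ≥ 2) at b_{10}.

10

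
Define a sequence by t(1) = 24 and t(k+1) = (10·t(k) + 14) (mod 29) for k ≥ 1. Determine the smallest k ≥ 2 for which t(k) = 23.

13

Listing terms: t(1) = 24, t(2) = 22, t(3) = 2, t(4) = 5, t(5) = 6, t(6) = 16, t(7) = 0, t(8) = 14, t(9) = 9, t(10) = 17, t(11) = 10, t(12) = 27, t(13) = 23, t(14) = 12, t(15) = 18, t(16) = 20, t(17) = 11, t(18) = 8, t(19) = 7, t(20) = 26, t(21) = 13, t(22) = 28, t(23) = 4, t(24) = 25, t(25) = 3, t(26) = 15, t(27) = 19, t(28) = 1, t(29) = 24.
The sequence repeats with period 28.
The value 23 first appears (with k ≥ 2) at t(13).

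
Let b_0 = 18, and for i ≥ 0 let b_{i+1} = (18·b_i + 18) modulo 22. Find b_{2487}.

Computing terms: b_0 = 18, b_1 = 12, b_2 = 14, b_3 = 6, b_4 = 16, b_5 = 20, b_6 = 4, b_7 = 2, b_8 = 10, b_9 = 0, b_{10} = 18.
Since b_{10} = b_0 = 18, the sequence is periodic with period 10.
So b_{2487} = b_{0 + ((2487-0) mod 10)} = b_7 = 2.

2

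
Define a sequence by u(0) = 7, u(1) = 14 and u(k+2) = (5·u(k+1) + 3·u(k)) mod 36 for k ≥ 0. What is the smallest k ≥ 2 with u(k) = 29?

3

Listing terms: u(0) = 7,  u(1) = 14,  u(2) = 19,  u(3) = 29,  u(4) = 22,  u(5) = 17,  u(6) = 7,  u(7) = 14.
The sequence repeats with period 6.
The value 29 first appears (with k ≥ 2) at u(3).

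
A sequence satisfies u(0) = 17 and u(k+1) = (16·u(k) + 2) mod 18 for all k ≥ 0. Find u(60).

Listing terms: u(0) = 17; u(1) = 4; u(2) = 12; u(3) = 14; u(4) = 10; u(5) = 0; u(6) = 2; u(7) = 16; u(8) = 6; u(9) = 8; u(10) = 4.
Since u(10) = u(1) = 4, the sequence is eventually periodic: after a pre-period of length 1 it cycles with period 9.
For k ≥ 1, u(k) depends only on (k - 1) mod 9. (60 - 1) mod 9 = 5, so u(60) = u(6) = 2.

2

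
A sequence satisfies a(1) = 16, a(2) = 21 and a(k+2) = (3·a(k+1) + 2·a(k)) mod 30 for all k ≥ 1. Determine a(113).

We have a(1) = 16,  a(2) = 21,  a(3) = 5,  a(4) = 27,  a(5) = 1,  a(6) = 27,  a(7) = 23,  a(8) = 3,  a(9) = 25,  a(10) = 21,  a(11) = 23,  a(12) = 21,  a(13) = 19,  a(14) = 9,  a(15) = 5,  a(16) = 3,  a(17) = 19,  a(18) = 3,  a(19) = 17,  a(20) = 27,  a(21) = 25,  a(22) = 9,  a(23) = 17,  a(24) = 9,  a(25) = 1,  a(26) = 21,  a(27) = 5.
Since (a(26), a(27)) = (a(2), a(3)) = (21, 5) (two consecutive terms determine the rest), the sequence is eventually periodic: after a pre-period of length 1 it cycles with period 24.
For k ≥ 2, a(k) depends only on (k - 2) mod 24. (113 - 2) mod 24 = 15, so a(113) = a(17) = 19.

19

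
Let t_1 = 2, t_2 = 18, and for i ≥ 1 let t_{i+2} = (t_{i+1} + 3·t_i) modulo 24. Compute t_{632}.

18

Computing terms: t_1 = 2,  t_2 = 18,  t_3 = 0,  t_4 = 6,  t_5 = 6,  t_6 = 0,  t_7 = 18,  t_8 = 18,  t_9 = 0.
Since (t_8, t_9) = (t_2, t_3) = (18, 0) (two consecutive terms determine the rest), the sequence is eventually periodic: after a pre-period of length 1 it cycles with period 6.
For i ≥ 2, t_i depends only on (i - 2) mod 6. (632 - 2) mod 6 = 0, so t_{632} = t_2 = 18.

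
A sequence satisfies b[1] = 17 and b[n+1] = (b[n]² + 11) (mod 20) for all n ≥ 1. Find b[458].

0

Listing terms: b[1] = 17, b[2] = 0, b[3] = 11, b[4] = 12, b[5] = 15, b[6] = 16, b[7] = 7, b[8] = 0.
Since b[8] = b[2] = 0, the sequence is eventually periodic: after a pre-period of length 1 it cycles with period 6.
For n ≥ 2, b[n] depends only on (n - 2) mod 6. (458 - 2) mod 6 = 0, so b[458] = b[2] = 0.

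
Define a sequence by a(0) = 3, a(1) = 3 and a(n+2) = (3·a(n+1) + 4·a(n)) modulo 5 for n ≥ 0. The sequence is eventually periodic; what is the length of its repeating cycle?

Listing terms: a(0) = 3, a(1) = 3, a(2) = 1, a(3) = 0, a(4) = 4, a(5) = 2, a(6) = 2, a(7) = 4, a(8) = 0, a(9) = 1, a(10) = 3, a(11) = 3.
The sequence repeats with period 10.

10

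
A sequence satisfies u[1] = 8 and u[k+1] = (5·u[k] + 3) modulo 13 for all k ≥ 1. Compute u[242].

4

We have u[1] = 8,  u[2] = 4,  u[3] = 10,  u[4] = 1,  u[5] = 8.
The sequence repeats with period 4.
So u[242] = u[1 + ((242-1) mod 4)] = u[2] = 4.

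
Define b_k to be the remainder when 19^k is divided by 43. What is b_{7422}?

16

b_0 = 1,  b_1 = 19,  b_2 = 17,  b_3 = 22,  b_4 = 31,  b_5 = 30,  b_6 = 11,  b_7 = 37,  b_8 = 15,  b_9 = 27,  b_{10} = 40,  b_{11} = 29,  b_{12} = 35,  b_{13} = 20,  b_{14} = 36,  b_{15} = 39,  b_{16} = 10,  b_{17} = 18,  b_{18} = 41,  b_{19} = 5,  b_{20} = 9,  b_{21} = 42,  b_{22} = 24,  b_{23} = 26,  b_{24} = 21,  b_{25} = 12,  b_{26} = 13,  b_{27} = 32,  b_{28} = 6,  b_{29} = 28,  b_{30} = 16,  b_{31} = 3,  b_{32} = 14,  b_{33} = 8,  b_{34} = 23,  b_{35} = 7,  b_{36} = 4,  b_{37} = 33,  b_{38} = 25,  b_{39} = 2,  b_{40} = 38,  b_{41} = 34,  b_{42} = 1.
Since b_{42} = b_0 = 1, the sequence is periodic with period 42.
So b_{7422} = b_{0 + ((7422-0) mod 42)} = b_{30} = 16.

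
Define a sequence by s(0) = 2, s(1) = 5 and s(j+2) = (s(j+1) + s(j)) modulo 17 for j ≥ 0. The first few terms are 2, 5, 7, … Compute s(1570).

s(0) = 2; s(1) = 5; s(2) = 7; s(3) = 12; s(4) = 2; s(5) = 14; s(6) = 16; s(7) = 13; s(8) = 12; s(9) = 8; s(10) = 3; s(11) = 11; s(12) = 14; s(13) = 8; s(14) = 5; s(15) = 13; s(16) = 1; s(17) = 14; s(18) = 15; s(19) = 12; s(20) = 10; s(21) = 5; s(22) = 15; s(23) = 3; s(24) = 1; s(25) = 4; s(26) = 5; s(27) = 9; s(28) = 14; s(29) = 6; s(30) = 3; s(31) = 9; s(32) = 12; s(33) = 4; s(34) = 16; s(35) = 3; s(36) = 2; s(37) = 5.
The sequence repeats with period 36.
(1570 - 0) mod 36 = 22, so s(1570) = s(22) = 15.

15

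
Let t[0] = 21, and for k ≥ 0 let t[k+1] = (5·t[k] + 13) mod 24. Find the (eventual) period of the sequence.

8

Computing terms: t[0] = 21,  t[1] = 22,  t[2] = 3,  t[3] = 4,  t[4] = 9,  t[5] = 10,  t[6] = 15,  t[7] = 16,  t[8] = 21.
Since t[8] = t[0] = 21, the sequence is periodic with period 8.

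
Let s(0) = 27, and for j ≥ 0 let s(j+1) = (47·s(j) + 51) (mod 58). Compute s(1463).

Computing terms: s(0) = 27, s(1) = 44, s(2) = 31, s(3) = 0, s(4) = 51, s(5) = 12, s(6) = 35, s(7) = 14, s(8) = 13, s(9) = 24, s(10) = 19, s(11) = 16, s(12) = 49, s(13) = 34, s(14) = 25, s(15) = 8, s(16) = 21, s(17) = 52, s(18) = 1, s(19) = 40, s(20) = 17, s(21) = 38, s(22) = 39, s(23) = 28, s(24) = 33, s(25) = 36, s(26) = 3, s(27) = 18, s(28) = 27.
Since s(28) = s(0) = 27, the sequence is periodic with period 28.
(1463 - 0) mod 28 = 7, so s(1463) = s(7) = 14.

14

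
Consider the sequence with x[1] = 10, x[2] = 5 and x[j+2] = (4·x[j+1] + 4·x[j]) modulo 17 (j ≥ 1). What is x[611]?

x[1] = 10; x[2] = 5; x[3] = 9; x[4] = 5; x[5] = 5; x[6] = 6; x[7] = 10; x[8] = 13; x[9] = 7; x[10] = 12; x[11] = 8; x[12] = 12; x[13] = 12; x[14] = 11; x[15] = 7; x[16] = 4; x[17] = 10; x[18] = 5.
Since (x[17], x[18]) = (x[1], x[2]) = (10, 5) (two consecutive terms determine the rest), the sequence is periodic with period 16.
(611 - 1) mod 16 = 2, so x[611] = x[3] = 9.

9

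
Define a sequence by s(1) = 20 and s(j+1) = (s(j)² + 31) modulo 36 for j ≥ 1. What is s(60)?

23

s(1) = 20; s(2) = 35; s(3) = 32; s(4) = 11; s(5) = 8; s(6) = 23; s(7) = 20.
The sequence repeats with period 6.
So s(60) = s(1 + ((60-1) mod 6)) = s(6) = 23.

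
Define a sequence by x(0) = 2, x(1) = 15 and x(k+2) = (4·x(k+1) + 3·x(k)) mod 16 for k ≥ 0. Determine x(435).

We have x(0) = 2, x(1) = 15, x(2) = 2, x(3) = 5, x(4) = 10, x(5) = 7, x(6) = 10, x(7) = 13, x(8) = 2, x(9) = 15.
The sequence repeats with period 8.
So x(435) = x(0 + ((435-0) mod 8)) = x(3) = 5.

5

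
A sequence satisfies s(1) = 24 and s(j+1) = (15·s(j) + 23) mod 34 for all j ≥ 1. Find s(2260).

We have s(1) = 24,  s(2) = 9,  s(3) = 22,  s(4) = 13,  s(5) = 14,  s(6) = 29,  s(7) = 16,  s(8) = 25,  s(9) = 24.
The sequence repeats with period 8.
(2260 - 1) mod 8 = 3, so s(2260) = s(4) = 13.

13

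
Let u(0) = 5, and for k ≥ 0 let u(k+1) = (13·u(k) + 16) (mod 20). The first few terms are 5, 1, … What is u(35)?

Computing terms: u(0) = 5; u(1) = 1; u(2) = 9; u(3) = 13; u(4) = 5.
Since u(4) = u(0) = 5, the sequence is periodic with period 4.
(35 - 0) mod 4 = 3, so u(35) = u(3) = 13.

13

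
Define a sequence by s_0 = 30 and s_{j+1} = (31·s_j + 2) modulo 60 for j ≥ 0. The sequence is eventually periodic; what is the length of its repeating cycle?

Computing terms: s_0 = 30,  s_1 = 32,  s_2 = 34,  s_3 = 36,  s_4 = 38,  s_5 = 40,  s_6 = 42,  s_7 = 44,  s_8 = 46,  s_9 = 48,  s_{10} = 50,  s_{11} = 52,  s_{12} = 54,  s_{13} = 56,  s_{14} = 58,  s_{15} = 0,  s_{16} = 2,  s_{17} = 4,  s_{18} = 6,  s_{19} = 8,  s_{20} = 10,  s_{21} = 12,  s_{22} = 14,  s_{23} = 16,  s_{24} = 18,  s_{25} = 20,  s_{26} = 22,  s_{27} = 24,  s_{28} = 26,  s_{29} = 28,  s_{30} = 30.
The sequence repeats with period 30.

30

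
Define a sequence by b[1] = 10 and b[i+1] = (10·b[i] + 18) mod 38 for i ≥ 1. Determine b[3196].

Listing terms: b[1] = 10,  b[2] = 4,  b[3] = 20,  b[4] = 28,  b[5] = 32,  b[6] = 34,  b[7] = 16,  b[8] = 26,  b[9] = 12,  b[10] = 24,  b[11] = 30,  b[12] = 14,  b[13] = 6,  b[14] = 2,  b[15] = 0,  b[16] = 18,  b[17] = 8,  b[18] = 22,  b[19] = 10.
The sequence repeats with period 18.
So b[3196] = b[1 + ((3196-1) mod 18)] = b[10] = 24.

24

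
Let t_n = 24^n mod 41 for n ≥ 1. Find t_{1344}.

37

t_1 = 24, t_2 = 2, t_3 = 7, t_4 = 4, t_5 = 14, t_6 = 8, t_7 = 28, t_8 = 16, t_9 = 15, t_{10} = 32, t_{11} = 30, t_{12} = 23, t_{13} = 19, t_{14} = 5, t_{15} = 38, t_{16} = 10, t_{17} = 35, t_{18} = 20, t_{19} = 29, t_{20} = 40, t_{21} = 17, t_{22} = 39, t_{23} = 34, t_{24} = 37, t_{25} = 27, t_{26} = 33, t_{27} = 13, t_{28} = 25, t_{29} = 26, t_{30} = 9, t_{31} = 11, t_{32} = 18, t_{33} = 22, t_{34} = 36, t_{35} = 3, t_{36} = 31, t_{37} = 6, t_{38} = 21, t_{39} = 12, t_{40} = 1, t_{41} = 24.
Since t_{41} = t_1 = 24, the sequence is periodic with period 40.
So t_{1344} = t_{1 + ((1344-1) mod 40)} = t_{24} = 37.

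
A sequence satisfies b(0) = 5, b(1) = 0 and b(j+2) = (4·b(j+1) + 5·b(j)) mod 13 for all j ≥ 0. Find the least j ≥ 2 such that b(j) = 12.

b(0) = 5; b(1) = 0; b(2) = 12; b(3) = 9; b(4) = 5; b(5) = 0.
Since (b(4), b(5)) = (b(0), b(1)) = (5, 0) (two consecutive terms determine the rest), the sequence is periodic with period 4.
The value 12 first appears (with j ≥ 2) at b(2).

2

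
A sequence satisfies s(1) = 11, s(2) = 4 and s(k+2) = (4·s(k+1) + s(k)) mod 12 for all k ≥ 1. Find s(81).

11

Listing terms: s(1) = 11,  s(2) = 4,  s(3) = 3,  s(4) = 4,  s(5) = 7,  s(6) = 8,  s(7) = 3,  s(8) = 8,  s(9) = 11,  s(10) = 4.
Since (s(9), s(10)) = (s(1), s(2)) = (11, 4) (two consecutive terms determine the rest), the sequence is periodic with period 8.
So s(81) = s(1 + ((81-1) mod 8)) = s(1) = 11.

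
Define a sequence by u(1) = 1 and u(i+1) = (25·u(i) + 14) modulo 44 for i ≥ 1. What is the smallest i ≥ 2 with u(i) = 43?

u(1) = 1, u(2) = 39, u(3) = 21, u(4) = 11, u(5) = 25, u(6) = 23, u(7) = 17, u(8) = 43, u(9) = 33, u(10) = 3, u(11) = 1.
The sequence repeats with period 10.
The value 43 first appears (with i ≥ 2) at u(8).

8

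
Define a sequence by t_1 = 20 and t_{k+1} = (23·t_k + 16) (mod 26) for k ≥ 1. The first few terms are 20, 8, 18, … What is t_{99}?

18

t_1 = 20; t_2 = 8; t_3 = 18; t_4 = 14; t_5 = 0; t_6 = 16; t_7 = 20.
Since t_7 = t_1 = 20, the sequence is periodic with period 6.
So t_{99} = t_{1 + ((99-1) mod 6)} = t_3 = 18.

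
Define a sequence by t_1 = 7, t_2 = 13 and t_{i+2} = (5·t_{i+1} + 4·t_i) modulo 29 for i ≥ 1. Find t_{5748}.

13

We have t_1 = 7; t_2 = 13; t_3 = 6; t_4 = 24; t_5 = 28; t_6 = 4; t_7 = 16; t_8 = 9; t_9 = 22; t_{10} = 1; t_{11} = 6; t_{12} = 5; t_{13} = 20; t_{14} = 4; t_{15} = 13; t_{16} = 23; t_{17} = 22; t_{18} = 28; t_{19} = 25; t_{20} = 5; t_{21} = 9; t_{22} = 7; t_{23} = 13.
The sequence repeats with period 21.
(5748 - 1) mod 21 = 14, so t_{5748} = t_{15} = 13.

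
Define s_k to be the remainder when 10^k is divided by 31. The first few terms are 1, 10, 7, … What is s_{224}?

s_0 = 1; s_1 = 10; s_2 = 7; s_3 = 8; s_4 = 18; s_5 = 25; s_6 = 2; s_7 = 20; s_8 = 14; s_9 = 16; s_{10} = 5; s_{11} = 19; s_{12} = 4; s_{13} = 9; s_{14} = 28; s_{15} = 1.
The sequence repeats with period 15.
(224 - 0) mod 15 = 14, so s_{224} = s_{14} = 28.

28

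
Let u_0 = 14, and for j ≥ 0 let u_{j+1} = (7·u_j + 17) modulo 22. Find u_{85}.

17

We have u_0 = 14,  u_1 = 5,  u_2 = 8,  u_3 = 7,  u_4 = 0,  u_5 = 17,  u_6 = 4,  u_7 = 1,  u_8 = 2,  u_9 = 9,  u_{10} = 14.
Since u_{10} = u_0 = 14, the sequence is periodic with period 10.
So u_{85} = u_{0 + ((85-0) mod 10)} = u_5 = 17.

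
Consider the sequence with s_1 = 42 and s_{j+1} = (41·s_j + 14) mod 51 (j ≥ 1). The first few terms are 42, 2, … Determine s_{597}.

39

Listing terms: s_1 = 42, s_2 = 2, s_3 = 45, s_4 = 23, s_5 = 39, s_6 = 32, s_7 = 0, s_8 = 14, s_9 = 27, s_{10} = 50, s_{11} = 24, s_{12} = 29, s_{13} = 30, s_{14} = 20, s_{15} = 18, s_{16} = 38, s_{17} = 42.
The sequence repeats with period 16.
So s_{597} = s_{1 + ((597-1) mod 16)} = s_5 = 39.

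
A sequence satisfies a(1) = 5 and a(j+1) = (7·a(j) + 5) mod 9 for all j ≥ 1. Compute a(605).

Listing terms: a(1) = 5, a(2) = 4, a(3) = 6, a(4) = 2, a(5) = 1, a(6) = 3, a(7) = 8, a(8) = 7, a(9) = 0, a(10) = 5.
The sequence repeats with period 9.
So a(605) = a(1 + ((605-1) mod 9)) = a(2) = 4.

4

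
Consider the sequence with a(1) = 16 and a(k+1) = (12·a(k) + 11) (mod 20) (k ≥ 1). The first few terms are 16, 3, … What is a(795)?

We have a(1) = 16, a(2) = 3, a(3) = 7, a(4) = 15, a(5) = 11, a(6) = 3.
Since a(6) = a(2) = 3, the sequence is eventually periodic: after a pre-period of length 1 it cycles with period 4.
For k ≥ 2, a(k) depends only on (k - 2) mod 4. (795 - 2) mod 4 = 1, so a(795) = a(3) = 7.

7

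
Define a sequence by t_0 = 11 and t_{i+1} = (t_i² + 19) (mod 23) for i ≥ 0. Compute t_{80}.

12

Listing terms: t_0 = 11,  t_1 = 2,  t_2 = 0,  t_3 = 19,  t_4 = 12,  t_5 = 2.
Since t_5 = t_1 = 2, the sequence is eventually periodic: after a pre-period of length 1 it cycles with period 4.
For i ≥ 1, t_i depends only on (i - 1) mod 4. (80 - 1) mod 4 = 3, so t_{80} = t_4 = 12.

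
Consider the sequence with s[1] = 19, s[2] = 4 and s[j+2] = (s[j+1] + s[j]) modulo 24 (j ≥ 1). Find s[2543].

10

s[1] = 19, s[2] = 4, s[3] = 23, s[4] = 3, s[5] = 2, s[6] = 5, s[7] = 7, s[8] = 12, s[9] = 19, s[10] = 7, s[11] = 2, s[12] = 9, s[13] = 11, s[14] = 20, s[15] = 7, s[16] = 3, s[17] = 10, s[18] = 13, s[19] = 23, s[20] = 12, s[21] = 11, s[22] = 23, s[23] = 10, s[24] = 9, s[25] = 19, s[26] = 4.
Since (s[25], s[26]) = (s[1], s[2]) = (19, 4) (two consecutive terms determine the rest), the sequence is periodic with period 24.
So s[2543] = s[1 + ((2543-1) mod 24)] = s[23] = 10.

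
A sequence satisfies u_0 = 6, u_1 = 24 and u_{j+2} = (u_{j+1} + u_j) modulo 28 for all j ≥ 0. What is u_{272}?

We have u_0 = 6; u_1 = 24; u_2 = 2; u_3 = 26; u_4 = 0; u_5 = 26; u_6 = 26; u_7 = 24; u_8 = 22; u_9 = 18; u_{10} = 12; u_{11} = 2; u_{12} = 14; u_{13} = 16; u_{14} = 2; u_{15} = 18; u_{16} = 20; u_{17} = 10; u_{18} = 2; u_{19} = 12; u_{20} = 14; u_{21} = 26; u_{22} = 12; u_{23} = 10; u_{24} = 22; u_{25} = 4; u_{26} = 26; u_{27} = 2; u_{28} = 0; u_{29} = 2; u_{30} = 2; u_{31} = 4; u_{32} = 6; u_{33} = 10; u_{34} = 16; u_{35} = 26; u_{36} = 14; u_{37} = 12; u_{38} = 26; u_{39} = 10; u_{40} = 8; u_{41} = 18; u_{42} = 26; u_{43} = 16; u_{44} = 14; u_{45} = 2; u_{46} = 16; u_{47} = 18; u_{48} = 6; u_{49} = 24.
The sequence repeats with period 48.
(272 - 0) mod 48 = 32, so u_{272} = u_{32} = 6.

6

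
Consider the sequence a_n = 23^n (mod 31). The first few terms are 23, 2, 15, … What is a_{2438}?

16

Computing terms: a_1 = 23,  a_2 = 2,  a_3 = 15,  a_4 = 4,  a_5 = 30,  a_6 = 8,  a_7 = 29,  a_8 = 16,  a_9 = 27,  a_{10} = 1,  a_{11} = 23.
The sequence repeats with period 10.
So a_{2438} = a_{1 + ((2438-1) mod 10)} = a_8 = 16.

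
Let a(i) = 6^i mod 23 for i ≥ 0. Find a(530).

13

Computing terms: a(0) = 1; a(1) = 6; a(2) = 13; a(3) = 9; a(4) = 8; a(5) = 2; a(6) = 12; a(7) = 3; a(8) = 18; a(9) = 16; a(10) = 4; a(11) = 1.
The sequence repeats with period 11.
So a(530) = a(0 + ((530-0) mod 11)) = a(2) = 13.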